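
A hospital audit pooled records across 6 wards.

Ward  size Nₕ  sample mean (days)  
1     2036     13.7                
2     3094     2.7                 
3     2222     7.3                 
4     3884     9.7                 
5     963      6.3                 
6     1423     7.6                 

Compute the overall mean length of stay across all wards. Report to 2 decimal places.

x̄_st = (Σ Nₕx̄ₕ) / (Σ Nₕ) = (2036·13.7 + 3094·2.7 + 2222·7.3 + 3884·9.7 + 963·6.3 + 1423·7.6) / 13622
= 107024.1 / 13622 = 7.8567... → 7.86.

7.86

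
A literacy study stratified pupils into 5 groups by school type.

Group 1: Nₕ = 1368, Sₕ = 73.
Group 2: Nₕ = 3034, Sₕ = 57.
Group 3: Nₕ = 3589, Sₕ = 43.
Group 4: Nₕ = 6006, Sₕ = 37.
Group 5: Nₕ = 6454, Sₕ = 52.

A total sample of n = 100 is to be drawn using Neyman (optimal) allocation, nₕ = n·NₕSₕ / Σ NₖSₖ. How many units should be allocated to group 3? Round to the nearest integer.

16

1: NₕSₕ = 1368·73 = 99864
2: NₕSₕ = 3034·57 = 172938
3: NₕSₕ = 3589·43 = 154327
4: NₕSₕ = 6006·37 = 222222
5: NₕSₕ = 6454·52 = 335608
Σ NₕSₕ = 984959.
n_3 = 100·154327/984959 = 15.668... → 16.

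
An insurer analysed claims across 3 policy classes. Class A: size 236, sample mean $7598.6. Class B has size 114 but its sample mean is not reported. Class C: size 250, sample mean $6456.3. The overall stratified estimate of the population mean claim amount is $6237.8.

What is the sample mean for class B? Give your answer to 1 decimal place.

Σ Nₕx̄ₕ = N·μ, so 114·x̄_B = 600·6237.8 − (236·7598.6 + 250·6456.3).
= 3742680 − 3407344.6 = 335335.4.
x̄_B = 335335.4 / 114 = 2941.539... → 2941.5.

2941.5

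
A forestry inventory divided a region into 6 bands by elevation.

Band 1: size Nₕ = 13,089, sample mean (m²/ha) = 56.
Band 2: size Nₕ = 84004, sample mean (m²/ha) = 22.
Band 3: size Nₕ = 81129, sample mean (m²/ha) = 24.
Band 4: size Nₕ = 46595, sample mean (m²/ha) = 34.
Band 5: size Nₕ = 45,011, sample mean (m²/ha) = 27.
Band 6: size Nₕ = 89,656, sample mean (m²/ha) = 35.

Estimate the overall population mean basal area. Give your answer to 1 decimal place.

29.1

N = 359484; weights Wₕ = Nₕ/N = (0.0364, 0.2337, 0.2257, 0.1296, 0.1252, 0.2494).
x̄_st = Σ Wₕ·x̄ₕ = 0.0364·56 + 0.2337·22 + 0.2257·24 + 0.1296·34 + 0.1252·27 + 0.2494·35 ≈ 29.113...
→ 29.1.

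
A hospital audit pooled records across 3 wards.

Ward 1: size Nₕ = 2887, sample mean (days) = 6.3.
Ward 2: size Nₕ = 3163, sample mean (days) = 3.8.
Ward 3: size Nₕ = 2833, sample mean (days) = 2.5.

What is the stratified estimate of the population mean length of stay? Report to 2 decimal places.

4.20

N = 8883; weights Wₕ = Nₕ/N = (0.3250, 0.3561, 0.3189).
x̄_st = Σ Wₕ·x̄ₕ = 0.3250·6.3 + 0.3561·3.8 + 0.3189·2.5 ≈ 4.1979...
→ 4.20.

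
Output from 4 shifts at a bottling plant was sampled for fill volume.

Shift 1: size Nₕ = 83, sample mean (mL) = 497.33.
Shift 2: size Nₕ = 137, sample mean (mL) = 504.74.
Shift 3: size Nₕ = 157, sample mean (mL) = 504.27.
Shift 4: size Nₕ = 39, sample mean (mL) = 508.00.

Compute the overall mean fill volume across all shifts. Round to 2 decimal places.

x̄_st = (Σ Nₕx̄ₕ) / (Σ Nₕ) = (83·497.33 + 137·504.74 + 157·504.27 + 39·508.00) / 416
= 209410.16 / 416 = 503.3898... → 503.39.

503.39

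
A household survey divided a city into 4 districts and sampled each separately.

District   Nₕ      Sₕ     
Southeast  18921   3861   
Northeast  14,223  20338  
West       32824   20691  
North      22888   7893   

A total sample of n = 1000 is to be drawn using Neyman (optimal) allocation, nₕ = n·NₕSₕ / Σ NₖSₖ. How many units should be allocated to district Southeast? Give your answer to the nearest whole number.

Southeast: NₕSₕ = 18921·3861 = 73053981
Northeast: NₕSₕ = 14223·20338 = 289267374
West: NₕSₕ = 32824·20691 = 679161384
North: NₕSₕ = 22888·7893 = 180654984
Σ NₕSₕ = 1222137723.
n_Southeast = 1000·73053981/1222137723 = 59.776... → 60.

60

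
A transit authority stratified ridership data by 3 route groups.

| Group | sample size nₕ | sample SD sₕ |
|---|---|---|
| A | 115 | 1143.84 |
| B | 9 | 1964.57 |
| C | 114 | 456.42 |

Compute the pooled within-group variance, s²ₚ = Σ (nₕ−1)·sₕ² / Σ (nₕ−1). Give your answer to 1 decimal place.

A: (115−1)·1143.84² = 114·1308369.9456 = 149154173.7984
B: (9−1)·1964.57² = 8·3859535.2849 = 30876282.2792
C: (114−1)·456.42² = 113·208319.2164 = 23540071.4532
Numerator = 203570527.5308; denominator = Σ(nₕ−1) = 235.
s²ₚ = 203570527.5308/235 = 866257.564... → 866257.6.

866257.6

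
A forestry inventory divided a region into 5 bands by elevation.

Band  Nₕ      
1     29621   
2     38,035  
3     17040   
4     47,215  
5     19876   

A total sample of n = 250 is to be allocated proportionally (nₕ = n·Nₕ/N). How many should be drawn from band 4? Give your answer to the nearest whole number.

Share of band 4 = 47215/151787 = 0.31106.
Allocate 250 × 0.31106 = 77.765... → 78.

78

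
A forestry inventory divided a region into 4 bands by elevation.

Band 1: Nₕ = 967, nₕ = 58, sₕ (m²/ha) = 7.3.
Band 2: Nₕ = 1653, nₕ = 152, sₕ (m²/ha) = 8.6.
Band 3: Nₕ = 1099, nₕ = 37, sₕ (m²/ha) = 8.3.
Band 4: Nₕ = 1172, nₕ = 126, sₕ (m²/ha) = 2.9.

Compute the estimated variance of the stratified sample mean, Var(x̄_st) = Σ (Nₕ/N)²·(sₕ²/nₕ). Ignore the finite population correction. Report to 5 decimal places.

0.18933

N = 4891; Wₕ = Nₕ/N.
band 1: (967/4891)²·7.3²/58 = 0.03591496
band 2: (1653/4891)²·8.6²/152 = 0.05557810
band 3: (1099/4891)²·8.3²/37 = 0.09400577
band 4: (1172/4891)²·2.9²/126 = 0.00383253
Sum = 0.18933136 → 0.18933.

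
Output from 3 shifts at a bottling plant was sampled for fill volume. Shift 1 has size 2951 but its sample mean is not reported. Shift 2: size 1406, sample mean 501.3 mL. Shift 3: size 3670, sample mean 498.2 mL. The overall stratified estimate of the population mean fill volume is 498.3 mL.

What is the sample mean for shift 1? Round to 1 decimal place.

497.0

Σ Nₕx̄ₕ = N·μ, so 2951·x̄_1 = 8027·498.3 − (1406·501.3 + 3670·498.2).
= 3999854.1 − 2533221.8 = 1466632.3.
x̄_1 = 1466632.3 / 2951 = 496.995... → 497.0.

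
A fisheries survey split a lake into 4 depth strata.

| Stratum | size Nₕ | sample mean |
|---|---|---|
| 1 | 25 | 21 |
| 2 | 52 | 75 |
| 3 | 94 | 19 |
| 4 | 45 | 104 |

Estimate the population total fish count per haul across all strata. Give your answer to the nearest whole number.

Population total = Σ Nₕ·x̄ₕ (each stratum's size times its mean).
25·21 + 52·75 + 94·19 + 45·104 = 525 + 3900 + 1786 + 4680 = 10891.

10891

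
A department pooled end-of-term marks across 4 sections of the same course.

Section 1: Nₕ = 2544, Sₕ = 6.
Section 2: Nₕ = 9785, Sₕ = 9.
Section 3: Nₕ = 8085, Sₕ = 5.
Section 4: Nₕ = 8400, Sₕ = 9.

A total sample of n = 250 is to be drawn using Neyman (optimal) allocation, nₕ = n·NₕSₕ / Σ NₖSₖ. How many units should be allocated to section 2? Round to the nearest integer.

100

1: NₕSₕ = 2544·6 = 15264
2: NₕSₕ = 9785·9 = 88065
3: NₕSₕ = 8085·5 = 40425
4: NₕSₕ = 8400·9 = 75600
Σ NₕSₕ = 219354.
n_2 = 250·88065/219354 = 100.369... → 100.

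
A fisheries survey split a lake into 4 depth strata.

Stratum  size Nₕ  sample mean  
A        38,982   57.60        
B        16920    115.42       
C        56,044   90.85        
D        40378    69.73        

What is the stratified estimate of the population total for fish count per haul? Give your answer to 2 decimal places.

A: 38982·57.60 = 2245363.2
B: 16920·115.42 = 1952906.4
C: 56044·90.85 = 5091597.4
D: 40378·69.73 = 2815557.94
τ̂ = Σ Nₕx̄ₕ = 12105424.94.

12105424.94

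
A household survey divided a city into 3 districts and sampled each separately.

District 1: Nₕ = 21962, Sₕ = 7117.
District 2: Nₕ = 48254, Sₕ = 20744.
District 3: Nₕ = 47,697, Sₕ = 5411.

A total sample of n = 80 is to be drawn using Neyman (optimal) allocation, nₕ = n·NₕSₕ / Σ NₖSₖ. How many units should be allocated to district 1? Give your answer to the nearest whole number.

9

Σ NₕSₕ = 21962·7117 + 48254·20744 + 47697·5411 = 1415372997.
Share for 1: 156303554/1415372997 = 0.11043.
n_1 = 80 × 0.11043 = 8.835... → 9.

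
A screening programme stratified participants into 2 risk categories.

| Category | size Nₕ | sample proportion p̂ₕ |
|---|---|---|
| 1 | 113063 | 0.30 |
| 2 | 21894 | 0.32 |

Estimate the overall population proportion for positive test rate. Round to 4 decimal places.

N = 113063 + 21894 = 134957.
Overall proportion = Σ (Nₕ/N)·p̂ₕ.
Σ Nₕp̂ₕ = 33918.9 + 7006.08 = 40924.98.
40924.98 / 134957 = 0.303245... → 0.3032.

0.3032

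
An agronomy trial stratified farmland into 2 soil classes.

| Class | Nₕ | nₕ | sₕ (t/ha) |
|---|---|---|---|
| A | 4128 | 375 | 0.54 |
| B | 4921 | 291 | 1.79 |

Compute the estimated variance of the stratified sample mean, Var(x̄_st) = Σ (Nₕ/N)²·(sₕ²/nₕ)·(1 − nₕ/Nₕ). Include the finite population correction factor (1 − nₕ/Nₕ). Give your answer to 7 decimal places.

N = 9049. Term for each stratum: Wₕ²sₕ²/nₕ·(1−nₕ/Nₕ).
Var(x̄_st) = 0.0001471205 + 0.0030637001 = 0.0032108207 → 0.0032108.

0.0032108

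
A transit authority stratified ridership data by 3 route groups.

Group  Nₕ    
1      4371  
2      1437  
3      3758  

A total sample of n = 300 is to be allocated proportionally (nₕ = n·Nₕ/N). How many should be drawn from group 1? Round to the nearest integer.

137

Share of group 1 = 4371/9566 = 0.45693.
Allocate 300 × 0.45693 = 137.079... → 137.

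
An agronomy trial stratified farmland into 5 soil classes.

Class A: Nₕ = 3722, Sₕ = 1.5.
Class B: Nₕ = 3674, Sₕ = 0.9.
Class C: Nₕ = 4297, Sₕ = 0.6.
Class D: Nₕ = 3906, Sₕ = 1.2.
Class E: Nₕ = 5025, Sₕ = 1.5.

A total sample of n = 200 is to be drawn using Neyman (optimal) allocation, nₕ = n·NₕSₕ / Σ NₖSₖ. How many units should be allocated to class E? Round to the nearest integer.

64

A: NₕSₕ = 3722·1.5 = 5583
B: NₕSₕ = 3674·0.9 = 3306.6
C: NₕSₕ = 4297·0.6 = 2578.2
D: NₕSₕ = 3906·1.2 = 4687.2
E: NₕSₕ = 5025·1.5 = 7537.5
Σ NₕSₕ = 23692.5.
n_E = 200·7537.5/23692.5 = 63.628... → 64.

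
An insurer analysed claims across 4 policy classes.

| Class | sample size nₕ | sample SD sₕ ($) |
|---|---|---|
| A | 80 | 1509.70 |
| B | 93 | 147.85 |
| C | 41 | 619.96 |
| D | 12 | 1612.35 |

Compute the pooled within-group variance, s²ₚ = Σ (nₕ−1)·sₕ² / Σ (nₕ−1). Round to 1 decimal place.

Degrees of freedom: 79 + 92 + 40 + 11 = 222.
Σ(nₕ−1)sₕ² = 79·2279194.09 + 92·21859.6225 + 40·384350.4016 + 11·2599672.5225 = 226037832.1915.
s²ₚ = 226037832.1915 / 222 = 1018188.433... → 1018188.4.

1018188.4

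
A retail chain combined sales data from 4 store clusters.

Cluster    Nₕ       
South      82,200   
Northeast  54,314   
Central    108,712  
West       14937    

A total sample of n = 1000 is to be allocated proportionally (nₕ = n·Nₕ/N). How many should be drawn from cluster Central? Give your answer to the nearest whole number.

Share of cluster Central = 108712/260163 = 0.41786.
Allocate 1000 × 0.41786 = 417.861... → 418.

418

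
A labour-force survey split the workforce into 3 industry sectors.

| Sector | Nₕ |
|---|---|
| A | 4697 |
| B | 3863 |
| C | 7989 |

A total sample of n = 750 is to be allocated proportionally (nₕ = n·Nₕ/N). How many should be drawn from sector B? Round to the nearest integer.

175

Share of sector B = 3863/16549 = 0.23343.
Allocate 750 × 0.23343 = 175.071... → 175.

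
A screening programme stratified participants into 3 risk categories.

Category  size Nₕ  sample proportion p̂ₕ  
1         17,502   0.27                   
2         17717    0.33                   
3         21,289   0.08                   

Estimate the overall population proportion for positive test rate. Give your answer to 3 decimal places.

N = 17502 + 17717 + 21289 = 56508.
Overall proportion = Σ (Nₕ/N)·p̂ₕ.
Σ Nₕp̂ₕ = 4725.54 + 5846.61 + 1703.12 = 12275.27.
12275.27 / 56508 = 0.21723... → 0.217.

0.217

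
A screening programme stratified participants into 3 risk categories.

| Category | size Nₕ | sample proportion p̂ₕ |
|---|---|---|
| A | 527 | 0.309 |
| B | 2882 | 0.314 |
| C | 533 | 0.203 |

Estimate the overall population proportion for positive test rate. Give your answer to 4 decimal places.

0.2983

Wₕ = Nₕ/N with N = 3942: 0.1337, 0.7311, 0.1352.
p̂_st = 0.1337·0.309 + 0.7311·0.314 + 0.1352·0.203 ≈ 0.298323... → 0.2983.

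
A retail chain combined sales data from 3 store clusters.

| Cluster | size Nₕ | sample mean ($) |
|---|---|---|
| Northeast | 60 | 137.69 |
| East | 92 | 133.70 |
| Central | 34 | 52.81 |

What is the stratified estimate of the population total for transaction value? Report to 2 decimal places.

22357.34

Northeast: 60·137.69 = 8261.4
East: 92·133.70 = 12300.4
Central: 34·52.81 = 1795.54
τ̂ = Σ Nₕx̄ₕ = 22357.34.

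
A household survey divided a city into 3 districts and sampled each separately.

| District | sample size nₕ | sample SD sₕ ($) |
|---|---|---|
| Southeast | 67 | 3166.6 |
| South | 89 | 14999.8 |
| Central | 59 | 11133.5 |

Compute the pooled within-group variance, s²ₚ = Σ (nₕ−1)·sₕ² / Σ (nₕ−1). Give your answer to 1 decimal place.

Degrees of freedom: 66 + 88 + 58 = 212.
Σ(nₕ−1)sₕ² = 66·10027355.56 + 88·224994000.04 + 58·123954822.25 = 27650657160.98.
s²ₚ = 27650657160.98 / 212 = 130427628.118... → 130427628.1.

130427628.1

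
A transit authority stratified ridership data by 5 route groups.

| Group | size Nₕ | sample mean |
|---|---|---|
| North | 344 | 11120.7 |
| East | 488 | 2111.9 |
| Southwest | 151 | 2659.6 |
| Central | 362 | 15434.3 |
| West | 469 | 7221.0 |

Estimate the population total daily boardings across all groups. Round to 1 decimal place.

North: 344·11120.7 = 3825520.8
East: 488·2111.9 = 1030607.2
Southwest: 151·2659.6 = 401599.6
Central: 362·15434.3 = 5587216.6
West: 469·7221.0 = 3386649
τ̂ = Σ Nₕx̄ₕ = 14231593.2.

14231593.2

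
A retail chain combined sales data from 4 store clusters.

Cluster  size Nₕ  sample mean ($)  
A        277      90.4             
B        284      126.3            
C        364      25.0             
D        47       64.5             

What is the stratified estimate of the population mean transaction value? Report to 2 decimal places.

75.15

x̄_st = (Σ Nₕx̄ₕ) / (Σ Nₕ) = (277·90.4 + 284·126.3 + 364·25.0 + 47·64.5) / 972
= 73041.5 / 972 = 75.1456... → 75.15.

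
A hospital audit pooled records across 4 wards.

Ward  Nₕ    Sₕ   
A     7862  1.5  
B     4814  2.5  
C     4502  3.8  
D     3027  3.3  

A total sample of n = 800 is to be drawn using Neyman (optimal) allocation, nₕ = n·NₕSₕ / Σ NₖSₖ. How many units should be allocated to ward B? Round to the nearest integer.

189

A: NₕSₕ = 7862·1.5 = 11793
B: NₕSₕ = 4814·2.5 = 12035
C: NₕSₕ = 4502·3.8 = 17107.6
D: NₕSₕ = 3027·3.3 = 9989.1
Σ NₕSₕ = 50924.7.
n_B = 800·12035/50924.7 = 189.063... → 189.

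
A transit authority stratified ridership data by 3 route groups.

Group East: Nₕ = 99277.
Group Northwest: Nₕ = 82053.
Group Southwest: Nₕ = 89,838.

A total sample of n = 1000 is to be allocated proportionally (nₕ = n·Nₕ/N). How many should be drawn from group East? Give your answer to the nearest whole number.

N = 99277 + 82053 + 89838 = 271168.
n_East = 1000·99277/271168 = 366.109... → 366.

366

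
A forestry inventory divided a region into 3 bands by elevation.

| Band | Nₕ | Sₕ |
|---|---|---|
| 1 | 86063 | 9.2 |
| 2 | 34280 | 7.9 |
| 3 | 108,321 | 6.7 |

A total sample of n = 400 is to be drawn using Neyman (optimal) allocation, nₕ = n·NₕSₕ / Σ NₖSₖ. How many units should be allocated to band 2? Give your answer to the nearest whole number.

Σ NₕSₕ = 86063·9.2 + 34280·7.9 + 108321·6.7 = 1788342.3.
Share for 2: 270812/1788342.3 = 0.15143.
n_2 = 400 × 0.15143 = 60.573... → 61.

61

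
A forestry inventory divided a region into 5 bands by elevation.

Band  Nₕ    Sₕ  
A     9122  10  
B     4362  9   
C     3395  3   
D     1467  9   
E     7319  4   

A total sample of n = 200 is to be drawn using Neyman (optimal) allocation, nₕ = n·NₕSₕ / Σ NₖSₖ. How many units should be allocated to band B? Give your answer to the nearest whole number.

43

Σ NₕSₕ = 9122·10 + 4362·9 + 3395·3 + 1467·9 + 7319·4 = 183142.
Share for B: 39258/183142 = 0.21436.
n_B = 200 × 0.21436 = 42.872... → 43.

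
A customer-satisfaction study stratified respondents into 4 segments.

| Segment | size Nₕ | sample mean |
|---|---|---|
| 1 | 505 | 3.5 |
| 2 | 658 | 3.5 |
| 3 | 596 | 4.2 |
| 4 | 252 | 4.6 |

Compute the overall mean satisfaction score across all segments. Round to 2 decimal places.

3.85

x̄_st = (Σ Nₕx̄ₕ) / (Σ Nₕ) = (505·3.5 + 658·3.5 + 596·4.2 + 252·4.6) / 2011
= 7732.9 / 2011 = 3.8453... → 3.85.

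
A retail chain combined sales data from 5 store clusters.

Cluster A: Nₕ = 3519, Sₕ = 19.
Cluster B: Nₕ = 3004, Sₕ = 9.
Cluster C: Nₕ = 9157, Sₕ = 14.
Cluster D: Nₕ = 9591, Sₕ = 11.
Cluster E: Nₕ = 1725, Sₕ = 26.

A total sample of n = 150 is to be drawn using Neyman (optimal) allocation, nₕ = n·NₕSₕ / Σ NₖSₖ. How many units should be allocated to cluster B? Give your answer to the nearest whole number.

11

A: NₕSₕ = 3519·19 = 66861
B: NₕSₕ = 3004·9 = 27036
C: NₕSₕ = 9157·14 = 128198
D: NₕSₕ = 9591·11 = 105501
E: NₕSₕ = 1725·26 = 44850
Σ NₕSₕ = 372446.
n_B = 150·27036/372446 = 10.889... → 11.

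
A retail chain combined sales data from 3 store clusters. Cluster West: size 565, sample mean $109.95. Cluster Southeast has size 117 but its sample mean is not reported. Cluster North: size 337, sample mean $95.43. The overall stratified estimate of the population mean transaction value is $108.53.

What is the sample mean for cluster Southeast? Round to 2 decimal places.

N = 565 + 117 + 337 = 1019.
Overall total = μ·N = 108.53·1019 = 110592.07.
Subtract the known strata: 565·109.95 + 337·95.43 = 94281.66.
Remaining total for cluster Southeast: 110592.07 − 94281.66 = 16310.41.
Divide by its size: 16310.41 / 117 = 139.4052... → 139.41.

139.41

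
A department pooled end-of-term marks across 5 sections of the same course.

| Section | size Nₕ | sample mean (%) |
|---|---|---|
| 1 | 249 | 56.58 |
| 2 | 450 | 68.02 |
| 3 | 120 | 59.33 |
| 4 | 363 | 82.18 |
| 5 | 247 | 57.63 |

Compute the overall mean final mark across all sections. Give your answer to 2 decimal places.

N = 1429; weights Wₕ = Nₕ/N = (0.1742, 0.3149, 0.0840, 0.2540, 0.1728).
x̄_st = Σ Wₕ·x̄ₕ = 0.1742·56.58 + 0.3149·68.02 + 0.0840·59.33 + 0.2540·82.18 + 0.1728·57.63 ≈ 67.0979...
→ 67.10.

67.10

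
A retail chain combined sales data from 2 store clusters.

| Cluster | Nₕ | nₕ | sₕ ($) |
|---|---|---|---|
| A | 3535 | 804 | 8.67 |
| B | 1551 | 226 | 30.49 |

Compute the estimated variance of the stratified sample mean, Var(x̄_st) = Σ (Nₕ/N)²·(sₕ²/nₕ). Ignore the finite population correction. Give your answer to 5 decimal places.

0.42771

N = 5086. Term for each stratum: Wₕ²sₕ²/nₕ.
Var(x̄_st) = 0.04516565 + 0.38254039 = 0.42770604 → 0.42771.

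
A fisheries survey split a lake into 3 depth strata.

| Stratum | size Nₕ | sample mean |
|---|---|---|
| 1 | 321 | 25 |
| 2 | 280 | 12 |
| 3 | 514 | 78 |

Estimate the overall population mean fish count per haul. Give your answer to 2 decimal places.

N = 321 + 280 + 514 = 1115.
Overall mean = Σ (Nₕ/N)·x̄ₕ — weight by population share, not a simple average.
Σ Nₕx̄ₕ = 321·25 + 280·12 + 514·78 = 8025 + 3360 + 40092 = 51477.
Divide by N: 51477 / 1115 = 46.1677... → 46.17.

46.17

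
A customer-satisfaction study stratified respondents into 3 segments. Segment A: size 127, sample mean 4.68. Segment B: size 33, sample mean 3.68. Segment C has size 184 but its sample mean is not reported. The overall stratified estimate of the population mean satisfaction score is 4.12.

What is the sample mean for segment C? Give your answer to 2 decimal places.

Σ Nₕx̄ₕ = N·μ, so 184·x̄_C = 344·4.12 − (127·4.68 + 33·3.68).
= 1417.28 − 715.8 = 701.48.
x̄_C = 701.48 / 184 = 3.8124... → 3.81.

3.81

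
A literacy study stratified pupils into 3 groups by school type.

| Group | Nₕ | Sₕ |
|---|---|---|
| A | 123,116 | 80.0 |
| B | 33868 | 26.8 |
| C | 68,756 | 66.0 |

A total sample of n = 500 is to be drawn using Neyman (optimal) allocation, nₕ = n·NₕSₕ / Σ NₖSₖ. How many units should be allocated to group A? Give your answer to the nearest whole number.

322

Σ NₕSₕ = 123116·80.0 + 33868·26.8 + 68756·66.0 = 15294838.4.
Share for A: 9849280/15294838.4 = 0.64396.
n_A = 500 × 0.64396 = 321.981... → 322.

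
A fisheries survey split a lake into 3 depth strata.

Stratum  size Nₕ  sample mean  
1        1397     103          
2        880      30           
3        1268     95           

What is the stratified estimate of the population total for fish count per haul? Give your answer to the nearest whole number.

1: 1397·103 = 143891
2: 880·30 = 26400
3: 1268·95 = 120460
τ̂ = Σ Nₕx̄ₕ = 290751.

290751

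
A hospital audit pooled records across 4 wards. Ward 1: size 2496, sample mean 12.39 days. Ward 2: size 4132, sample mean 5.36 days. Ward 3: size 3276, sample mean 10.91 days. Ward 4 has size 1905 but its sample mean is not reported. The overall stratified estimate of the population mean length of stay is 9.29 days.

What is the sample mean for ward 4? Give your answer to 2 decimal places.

10.97

N = 2496 + 4132 + 3276 + 1905 = 11809.
Overall total = μ·N = 9.29·11809 = 109705.61.
Subtract the known strata: 2496·12.39 + 4132·5.36 + 3276·10.91 = 88814.12.
Remaining total for ward 4: 109705.61 − 88814.12 = 20891.49.
Divide by its size: 20891.49 / 1905 = 10.9667... → 10.97.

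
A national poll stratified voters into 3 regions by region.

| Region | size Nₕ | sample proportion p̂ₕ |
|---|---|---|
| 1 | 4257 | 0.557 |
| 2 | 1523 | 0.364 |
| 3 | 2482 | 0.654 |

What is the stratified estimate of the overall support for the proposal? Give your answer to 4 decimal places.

N = 4257 + 1523 + 2482 = 8262.
Overall proportion = Σ (Nₕ/N)·p̂ₕ.
Σ Nₕp̂ₕ = 2371.149 + 554.372 + 1623.228 = 4548.749.
4548.749 / 8262 = 0.550563... → 0.5506.

0.5506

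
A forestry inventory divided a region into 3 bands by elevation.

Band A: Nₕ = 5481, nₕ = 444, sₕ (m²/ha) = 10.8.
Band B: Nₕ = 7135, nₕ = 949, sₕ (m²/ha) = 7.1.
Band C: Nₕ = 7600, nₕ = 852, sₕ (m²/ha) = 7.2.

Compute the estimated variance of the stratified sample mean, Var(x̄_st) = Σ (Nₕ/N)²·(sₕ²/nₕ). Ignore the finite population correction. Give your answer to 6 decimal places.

N = 20216. Term for each stratum: Wₕ²sₕ²/nₕ.
Var(x̄_st) = 0.019310507 + 0.006616800 + 0.008599281 = 0.034526588 → 0.034527.

0.034527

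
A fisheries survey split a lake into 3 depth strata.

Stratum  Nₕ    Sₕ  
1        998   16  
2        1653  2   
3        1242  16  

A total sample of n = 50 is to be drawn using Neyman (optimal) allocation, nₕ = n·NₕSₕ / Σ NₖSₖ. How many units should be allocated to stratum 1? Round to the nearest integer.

1: NₕSₕ = 998·16 = 15968
2: NₕSₕ = 1653·2 = 3306
3: NₕSₕ = 1242·16 = 19872
Σ NₕSₕ = 39146.
n_1 = 50·15968/39146 = 20.395... → 20.

20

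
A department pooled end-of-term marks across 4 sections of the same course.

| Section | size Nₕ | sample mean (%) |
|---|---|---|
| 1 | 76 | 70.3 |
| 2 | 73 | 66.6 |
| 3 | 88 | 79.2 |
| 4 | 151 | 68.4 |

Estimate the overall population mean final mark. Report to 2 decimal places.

N = 76 + 73 + 88 + 151 = 388.
The stratified mean weights each stratum mean by its population share Nₕ/N.
Σ Nₕx̄ₕ = 76·70.3 + 73·66.6 + 88·79.2 + 151·68.4 = 5342.8 + 4861.8 + 6969.6 + 10328.4 = 27502.6.
Divide by N: 27502.6 / 388 = 70.8830... → 70.88.

70.88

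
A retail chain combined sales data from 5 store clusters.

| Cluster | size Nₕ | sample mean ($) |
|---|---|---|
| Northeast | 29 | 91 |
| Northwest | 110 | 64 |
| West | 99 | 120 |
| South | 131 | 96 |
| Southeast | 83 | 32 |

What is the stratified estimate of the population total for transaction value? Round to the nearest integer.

36791

Northeast: 29·91 = 2639
Northwest: 110·64 = 7040
West: 99·120 = 11880
South: 131·96 = 12576
Southeast: 83·32 = 2656
τ̂ = Σ Nₕx̄ₕ = 36791.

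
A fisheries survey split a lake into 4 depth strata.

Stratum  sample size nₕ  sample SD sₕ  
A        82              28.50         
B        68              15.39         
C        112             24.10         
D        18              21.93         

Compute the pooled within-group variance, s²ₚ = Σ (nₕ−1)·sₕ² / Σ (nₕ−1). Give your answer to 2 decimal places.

559.08

A: (82−1)·28.50² = 81·812.25 = 65792.25
B: (68−1)·15.39² = 67·236.8521 = 15869.0907
C: (112−1)·24.10² = 111·580.81 = 64469.91
D: (18−1)·21.93² = 17·480.9249 = 8175.7233
Numerator = 154306.974; denominator = Σ(nₕ−1) = 276.
s²ₚ = 154306.974/276 = 559.0832... → 559.08.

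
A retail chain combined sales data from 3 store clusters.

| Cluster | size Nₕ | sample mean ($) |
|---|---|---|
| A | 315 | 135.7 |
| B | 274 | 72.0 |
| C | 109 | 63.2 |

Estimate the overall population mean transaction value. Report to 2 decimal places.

N = 315 + 274 + 109 = 698.
Overall mean = Σ (Nₕ/N)·x̄ₕ — weight by population share, not a simple average.
Σ Nₕx̄ₕ = 315·135.7 + 274·72.0 + 109·63.2 = 42745.5 + 19728 + 6888.8 = 69362.3.
Divide by N: 69362.3 / 698 = 99.3729... → 99.37.

99.37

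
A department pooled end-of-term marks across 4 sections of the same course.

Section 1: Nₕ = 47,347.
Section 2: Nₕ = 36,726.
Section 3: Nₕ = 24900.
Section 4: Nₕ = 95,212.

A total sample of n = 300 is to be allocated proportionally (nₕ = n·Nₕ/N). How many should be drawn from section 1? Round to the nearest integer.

70

N = 47347 + 36726 + 24900 + 95212 = 204185.
n_1 = 300·47347/204185 = 69.565... → 70.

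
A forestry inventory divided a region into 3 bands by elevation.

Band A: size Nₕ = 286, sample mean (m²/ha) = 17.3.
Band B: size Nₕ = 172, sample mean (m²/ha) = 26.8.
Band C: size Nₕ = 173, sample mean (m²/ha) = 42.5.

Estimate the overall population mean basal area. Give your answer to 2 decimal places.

26.80

x̄_st = (Σ Nₕx̄ₕ) / (Σ Nₕ) = (286·17.3 + 172·26.8 + 173·42.5) / 631
= 16909.9 / 631 = 26.7986... → 26.80.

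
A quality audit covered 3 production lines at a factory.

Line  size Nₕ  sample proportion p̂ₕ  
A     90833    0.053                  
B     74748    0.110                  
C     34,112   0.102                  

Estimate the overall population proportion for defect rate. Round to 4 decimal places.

Wₕ = Nₕ/N with N = 199693: 0.4549, 0.3743, 0.1708.
p̂_st = 0.4549·0.053 + 0.3743·0.110 + 0.1708·0.102 ≈ 0.082706... → 0.0827.

0.0827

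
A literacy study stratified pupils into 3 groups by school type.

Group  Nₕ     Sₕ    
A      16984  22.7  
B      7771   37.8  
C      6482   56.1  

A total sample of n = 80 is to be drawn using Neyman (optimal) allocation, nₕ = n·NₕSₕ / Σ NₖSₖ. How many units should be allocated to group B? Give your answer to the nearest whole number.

Σ NₕSₕ = 16984·22.7 + 7771·37.8 + 6482·56.1 = 1042920.8.
Share for B: 293743.8/1042920.8 = 0.28165.
n_B = 80 × 0.28165 = 22.532... → 23.

23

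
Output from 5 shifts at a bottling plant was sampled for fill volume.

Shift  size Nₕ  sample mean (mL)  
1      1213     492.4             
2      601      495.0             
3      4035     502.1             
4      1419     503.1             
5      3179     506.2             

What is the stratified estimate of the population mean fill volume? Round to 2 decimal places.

N = 10447; weights Wₕ = Nₕ/N = (0.1161, 0.0575, 0.3862, 0.1358, 0.3043).
x̄_st = Σ Wₕ·x̄ₕ = 0.1161·492.4 + 0.0575·495.0 + 0.3862·502.1 + 0.1358·503.1 + 0.3043·506.2 ≈ 501.9487...
→ 501.95.

501.95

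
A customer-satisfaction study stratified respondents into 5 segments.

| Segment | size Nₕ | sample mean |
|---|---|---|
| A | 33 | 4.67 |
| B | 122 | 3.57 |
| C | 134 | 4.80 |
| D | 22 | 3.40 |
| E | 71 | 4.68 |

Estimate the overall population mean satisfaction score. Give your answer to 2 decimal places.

4.29

x̄_st = (Σ Nₕx̄ₕ) / (Σ Nₕ) = (33·4.67 + 122·3.57 + 134·4.80 + 22·3.40 + 71·4.68) / 382
= 1639.93 / 382 = 4.2930... → 4.29.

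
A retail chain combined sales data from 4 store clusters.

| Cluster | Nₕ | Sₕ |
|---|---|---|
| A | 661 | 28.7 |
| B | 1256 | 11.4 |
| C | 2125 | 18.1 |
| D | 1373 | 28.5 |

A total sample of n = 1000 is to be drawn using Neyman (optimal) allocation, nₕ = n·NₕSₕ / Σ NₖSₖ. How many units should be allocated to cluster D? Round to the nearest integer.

Σ NₕSₕ = 661·28.7 + 1256·11.4 + 2125·18.1 + 1373·28.5 = 110882.1.
Share for D: 39130.5/110882.1 = 0.35290.
n_D = 1000 × 0.35290 = 352.902... → 353.

353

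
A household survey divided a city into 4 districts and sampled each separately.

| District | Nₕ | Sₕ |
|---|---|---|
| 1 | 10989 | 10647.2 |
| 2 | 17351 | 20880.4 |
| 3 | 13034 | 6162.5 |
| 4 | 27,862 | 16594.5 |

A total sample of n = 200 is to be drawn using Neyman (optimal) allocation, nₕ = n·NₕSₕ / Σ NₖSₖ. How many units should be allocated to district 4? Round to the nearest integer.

90

1: NₕSₕ = 10989·10647.2 = 117002080.8
2: NₕSₕ = 17351·20880.4 = 362295820.4
3: NₕSₕ = 13034·6162.5 = 80322025
4: NₕSₕ = 27862·16594.5 = 462355959
Σ NₕSₕ = 1021975885.2.
n_4 = 200·462355959/1021975885.2 = 90.483... → 90.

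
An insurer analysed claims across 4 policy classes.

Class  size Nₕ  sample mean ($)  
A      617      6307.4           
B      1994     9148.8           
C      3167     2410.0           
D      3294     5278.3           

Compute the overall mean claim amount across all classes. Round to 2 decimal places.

x̄_st = (Σ Nₕx̄ₕ) / (Σ Nₕ) = (617·6307.4 + 1994·9148.8 + 3167·2410.0 + 3294·5278.3) / 9072
= 47153563.2 / 9072 = 5197.7032... → 5197.70.

5197.70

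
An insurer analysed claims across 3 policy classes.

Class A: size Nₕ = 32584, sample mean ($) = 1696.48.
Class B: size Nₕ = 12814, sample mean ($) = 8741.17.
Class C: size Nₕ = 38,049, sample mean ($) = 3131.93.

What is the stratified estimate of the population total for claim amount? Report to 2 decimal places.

286454261.27

A: 32584·1696.48 = 55278104.32
B: 12814·8741.17 = 112009352.38
C: 38049·3131.93 = 119166804.57
τ̂ = Σ Nₕx̄ₕ = 286454261.27.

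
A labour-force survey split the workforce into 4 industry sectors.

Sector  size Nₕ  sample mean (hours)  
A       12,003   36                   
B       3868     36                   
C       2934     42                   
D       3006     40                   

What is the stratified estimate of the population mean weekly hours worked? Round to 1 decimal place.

37.4

N = 21811; weights Wₕ = Nₕ/N = (0.5503, 0.1773, 0.1345, 0.1378).
x̄_st = Σ Wₕ·x̄ₕ = 0.5503·36 + 0.1773·36 + 0.1345·42 + 0.1378·40 ≈ 37.358...
→ 37.4.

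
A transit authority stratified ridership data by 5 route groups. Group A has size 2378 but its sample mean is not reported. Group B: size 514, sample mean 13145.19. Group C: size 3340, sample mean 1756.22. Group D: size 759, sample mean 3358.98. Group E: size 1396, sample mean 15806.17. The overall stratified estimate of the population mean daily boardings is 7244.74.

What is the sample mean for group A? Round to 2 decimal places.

9892.49

N = 2378 + 514 + 3340 + 759 + 1396 = 8387.
Overall total = μ·N = 7244.74·8387 = 60761634.38.
Subtract the known strata: 514·13145.19 + 3340·1756.22 + 759·3358.98 + 1396·15806.17 = 37237281.6.
Remaining total for group A: 60761634.38 − 37237281.6 = 23524352.78.
Divide by its size: 23524352.78 / 2378 = 9892.4949... → 9892.49.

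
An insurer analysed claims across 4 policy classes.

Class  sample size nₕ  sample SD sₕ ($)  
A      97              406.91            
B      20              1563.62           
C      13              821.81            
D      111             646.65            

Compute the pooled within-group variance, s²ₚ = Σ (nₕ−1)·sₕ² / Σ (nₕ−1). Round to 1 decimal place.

A: (97−1)·406.91² = 96·165575.7481 = 15895271.8176
B: (20−1)·1563.62² = 19·2444907.5044 = 46453242.5836
C: (13−1)·821.81² = 12·675371.6761 = 8104460.1132
D: (111−1)·646.65² = 110·418156.2225 = 45997184.475
Numerator = 116450158.9894; denominator = Σ(nₕ−1) = 237.
s²ₚ = 116450158.9894/237 = 491350.882... → 491350.9.

491350.9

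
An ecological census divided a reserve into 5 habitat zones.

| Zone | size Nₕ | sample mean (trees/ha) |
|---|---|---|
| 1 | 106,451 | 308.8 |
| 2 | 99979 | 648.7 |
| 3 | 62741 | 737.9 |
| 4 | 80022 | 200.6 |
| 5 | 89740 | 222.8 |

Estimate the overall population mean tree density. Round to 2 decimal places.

410.25

N = 438933; weights Wₕ = Nₕ/N = (0.2425, 0.2278, 0.1429, 0.1823, 0.2045).
x̄_st = Σ Wₕ·x̄ₕ = 0.2425·308.8 + 0.2278·648.7 + 0.1429·737.9 + 0.1823·200.6 + 0.2045·222.8 ≈ 410.2483...
→ 410.25.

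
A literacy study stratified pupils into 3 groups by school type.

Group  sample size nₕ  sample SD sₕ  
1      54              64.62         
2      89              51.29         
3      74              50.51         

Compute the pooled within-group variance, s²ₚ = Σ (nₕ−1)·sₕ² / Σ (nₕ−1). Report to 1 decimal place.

2986.2

Degrees of freedom: 53 + 88 + 73 = 214.
Σ(nₕ−1)sₕ² = 53·4175.7444 + 88·2630.6641 + 73·2551.2601 = 639054.8813.
s²ₚ = 639054.8813 / 214 = 2986.238... → 2986.2.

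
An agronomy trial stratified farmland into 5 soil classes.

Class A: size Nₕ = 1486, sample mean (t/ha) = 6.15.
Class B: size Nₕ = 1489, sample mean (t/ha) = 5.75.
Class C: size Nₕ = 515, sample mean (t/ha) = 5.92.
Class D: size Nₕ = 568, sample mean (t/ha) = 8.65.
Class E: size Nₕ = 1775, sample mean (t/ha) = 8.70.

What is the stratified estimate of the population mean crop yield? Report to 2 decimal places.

x̄_st = (Σ Nₕx̄ₕ) / (Σ Nₕ) = (1486·6.15 + 1489·5.75 + 515·5.92 + 568·8.65 + 1775·8.70) / 5833
= 41105.15 / 5833 = 7.0470... → 7.05.

7.05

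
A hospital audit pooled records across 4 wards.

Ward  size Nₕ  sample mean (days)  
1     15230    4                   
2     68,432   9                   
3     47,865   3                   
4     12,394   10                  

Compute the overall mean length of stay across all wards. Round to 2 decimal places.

6.56

N = 15230 + 68432 + 47865 + 12394 = 143921.
Overall mean = Σ (Nₕ/N)·x̄ₕ — weight by population share, not a simple average.
Σ Nₕx̄ₕ = 15230·4 + 68432·9 + 47865·3 + 12394·10 = 60920 + 615888 + 143595 + 123940 = 944343.
Divide by N: 944343 / 143921 = 6.5615... → 6.56.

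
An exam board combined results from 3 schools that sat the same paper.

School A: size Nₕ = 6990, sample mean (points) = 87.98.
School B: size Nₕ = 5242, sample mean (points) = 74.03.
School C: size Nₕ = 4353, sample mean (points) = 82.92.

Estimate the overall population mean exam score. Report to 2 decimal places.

x̄_st = (Σ Nₕx̄ₕ) / (Σ Nₕ) = (6990·87.98 + 5242·74.03 + 4353·82.92) / 16585
= 1363996.22 / 16585 = 82.2428... → 82.24.

82.24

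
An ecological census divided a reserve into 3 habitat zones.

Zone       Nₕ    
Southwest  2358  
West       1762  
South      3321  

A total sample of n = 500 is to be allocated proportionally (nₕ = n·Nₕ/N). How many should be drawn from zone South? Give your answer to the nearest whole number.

N = 2358 + 1762 + 3321 = 7441.
n_South = 500·3321/7441 = 223.155... → 223.

223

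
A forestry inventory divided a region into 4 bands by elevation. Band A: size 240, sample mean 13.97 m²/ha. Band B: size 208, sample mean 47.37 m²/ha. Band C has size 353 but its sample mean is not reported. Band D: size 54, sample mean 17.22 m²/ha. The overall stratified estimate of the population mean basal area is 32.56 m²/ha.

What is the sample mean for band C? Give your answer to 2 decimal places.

Σ Nₕx̄ₕ = N·μ, so 353·x̄_C = 855·32.56 − (240·13.97 + 208·47.37 + 54·17.22).
= 27838.8 − 14135.64 = 13703.16.
x̄_C = 13703.16 / 353 = 38.8192... → 38.82.

38.82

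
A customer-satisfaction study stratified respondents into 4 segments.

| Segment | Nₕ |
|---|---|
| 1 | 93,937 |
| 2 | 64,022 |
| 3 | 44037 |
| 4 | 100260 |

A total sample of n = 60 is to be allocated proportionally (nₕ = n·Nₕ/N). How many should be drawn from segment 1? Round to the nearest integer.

Share of segment 1 = 93937/302256 = 0.31079.
Allocate 60 × 0.31079 = 18.647... → 19.

19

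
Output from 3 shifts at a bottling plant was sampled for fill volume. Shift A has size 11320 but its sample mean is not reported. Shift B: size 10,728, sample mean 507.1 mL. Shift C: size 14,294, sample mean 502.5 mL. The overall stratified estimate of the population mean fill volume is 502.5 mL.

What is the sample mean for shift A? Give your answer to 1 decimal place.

498.1

Σ Nₕx̄ₕ = N·μ, so 11320·x̄_A = 36342·502.5 − (10728·507.1 + 14294·502.5).
= 18261855 − 12622903.8 = 5638951.2.
x̄_A = 5638951.2 / 11320 = 498.141... → 498.1.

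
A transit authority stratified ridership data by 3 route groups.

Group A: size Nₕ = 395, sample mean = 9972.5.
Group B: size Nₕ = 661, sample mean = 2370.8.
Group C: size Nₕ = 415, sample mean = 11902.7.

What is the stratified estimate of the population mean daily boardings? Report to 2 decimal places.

N = 395 + 661 + 415 = 1471.
Weight each subgroup mean by Nₕ/N and sum.
Σ Nₕx̄ₕ = 395·9972.5 + 661·2370.8 + 415·11902.7 = 3939137.5 + 1567098.8 + 4939620.5 = 10445856.8.
Divide by N: 10445856.8 / 1471 = 7101.1943... → 7101.19.

7101.19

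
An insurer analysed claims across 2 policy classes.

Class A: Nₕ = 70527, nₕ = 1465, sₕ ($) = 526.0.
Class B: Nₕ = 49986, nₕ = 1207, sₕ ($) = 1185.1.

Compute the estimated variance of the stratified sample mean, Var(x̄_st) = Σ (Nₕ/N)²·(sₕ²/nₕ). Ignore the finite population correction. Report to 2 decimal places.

N = 120513. Term for each stratum: Wₕ²sₕ²/nₕ.
Var(x̄_st) = 64.68102 + 200.18508 = 264.86610 → 264.87.

264.87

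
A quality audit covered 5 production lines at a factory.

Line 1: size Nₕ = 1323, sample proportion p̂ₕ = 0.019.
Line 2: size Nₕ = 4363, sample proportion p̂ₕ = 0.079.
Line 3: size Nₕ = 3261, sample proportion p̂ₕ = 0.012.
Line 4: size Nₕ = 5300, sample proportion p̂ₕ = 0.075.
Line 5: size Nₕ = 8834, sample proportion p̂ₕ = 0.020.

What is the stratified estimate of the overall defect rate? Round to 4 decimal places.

Wₕ = Nₕ/N with N = 23081: 0.0573, 0.1890, 0.1413, 0.2296, 0.3827.
p̂_st = 0.0573·0.019 + 0.1890·0.079 + 0.1413·0.012 + 0.2296·0.075 + 0.3827·0.020 ≈ 0.042595... → 0.0426.

0.0426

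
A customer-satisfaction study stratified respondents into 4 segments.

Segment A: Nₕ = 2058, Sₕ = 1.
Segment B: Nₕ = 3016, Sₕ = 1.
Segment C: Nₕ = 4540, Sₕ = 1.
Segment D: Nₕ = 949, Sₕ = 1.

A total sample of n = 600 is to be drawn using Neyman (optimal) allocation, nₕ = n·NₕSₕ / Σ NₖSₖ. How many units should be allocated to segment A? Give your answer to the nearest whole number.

A: NₕSₕ = 2058·1 = 2058
B: NₕSₕ = 3016·1 = 3016
C: NₕSₕ = 4540·1 = 4540
D: NₕSₕ = 949·1 = 949
Σ NₕSₕ = 10563.
n_A = 600·2058/10563 = 116.899... → 117.

117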